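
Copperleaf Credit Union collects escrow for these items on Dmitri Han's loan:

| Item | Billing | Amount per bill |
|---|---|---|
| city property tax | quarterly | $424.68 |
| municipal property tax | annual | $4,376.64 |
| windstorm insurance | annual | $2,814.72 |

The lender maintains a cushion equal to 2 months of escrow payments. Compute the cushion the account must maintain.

$1,481.68

City property tax: $424.68 × 4 = $1,698.72
Municipal property tax: $4,376.64
Windstorm insurance: $2,814.72
Yearly total = $1,698.72 + $4,376.64 + $2,814.72 = $8,890.08
Monthly = $8,890.08 ÷ 12 = $740.84
Reserve = 2 × $740.84 = $1,481.68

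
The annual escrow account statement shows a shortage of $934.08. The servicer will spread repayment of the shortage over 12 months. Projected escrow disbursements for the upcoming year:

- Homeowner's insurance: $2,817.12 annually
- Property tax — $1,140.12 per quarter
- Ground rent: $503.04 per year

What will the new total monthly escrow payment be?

$734.56

Homeowner's insurance — $2,817.12 per year
Property tax — $1,140.12 × 4 = $4,560.48 per year
Ground rent — $503.04 per year
Combined annual = $2,817.12 + $4,560.48 + $503.04 = $7,880.64
Per month = $7,880.64 ÷ 12 = $656.72
Shortage per month = $934.08 / 12 = $77.84
New monthly escrow = $656.72 + $77.84 = $734.56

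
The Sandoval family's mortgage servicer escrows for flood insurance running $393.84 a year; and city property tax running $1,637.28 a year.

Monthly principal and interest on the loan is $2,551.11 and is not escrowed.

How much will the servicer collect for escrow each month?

$169.26

Flood insurance — $393.84
City property tax — $1,637.28
Annual escrow total = $393.84 + $1,637.28 = $2,031.12
Monthly = $2,031.12 ÷ 12 = $169.26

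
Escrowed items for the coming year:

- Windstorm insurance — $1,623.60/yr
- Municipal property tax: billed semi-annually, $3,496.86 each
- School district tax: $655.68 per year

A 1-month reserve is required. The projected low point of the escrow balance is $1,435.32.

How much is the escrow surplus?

$662.57

Windstorm insurance: $1,623.60
Municipal property tax: $3,496.86 × 2 = $6,993.72
School district tax: $655.68
Total per year = $1,623.60 + $6,993.72 + $655.68 = $9,273.00
Monthly = $9,273.00 ÷ 12 = $772.75
Cushion = 1 × $772.75 = $772.75
Excess over cushion: $1,435.32 − $772.75 = $662.57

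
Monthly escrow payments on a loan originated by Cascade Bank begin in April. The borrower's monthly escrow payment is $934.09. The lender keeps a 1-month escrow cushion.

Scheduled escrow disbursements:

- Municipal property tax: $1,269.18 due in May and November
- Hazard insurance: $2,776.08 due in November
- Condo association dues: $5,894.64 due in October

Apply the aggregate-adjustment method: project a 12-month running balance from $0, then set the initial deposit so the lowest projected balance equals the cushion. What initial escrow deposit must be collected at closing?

$4,670.45

Cushion = 1 × $934.09 = $934.09
Trial balance (start $0, +$934.09 each month, − disbursements):
  Apr: +$934.09 → $934.09
  May: +$934.09 − $1,269.18 → $599.00
  Jun: +$934.09 → $1,533.09
  Jul: +$934.09 → $2,467.18
  Aug: +$934.09 → $3,401.27
  Sep: +$934.09 → $4,335.36
  Oct: +$934.09 − $5,894.64 → -$625.19
  Nov: +$934.09 − $4,045.26 → -$3,736.36
  Dec: +$934.09 → -$2,802.27
  Jan: +$934.09 → -$1,868.18
  Feb: +$934.09 → -$934.09
  Mar: +$934.09 → $0.00
Lowest trial balance = -$3,736.36 (Nov)
Initial deposit = cushion − low point = $934.09 − (-$3,736.36) = $4,670.45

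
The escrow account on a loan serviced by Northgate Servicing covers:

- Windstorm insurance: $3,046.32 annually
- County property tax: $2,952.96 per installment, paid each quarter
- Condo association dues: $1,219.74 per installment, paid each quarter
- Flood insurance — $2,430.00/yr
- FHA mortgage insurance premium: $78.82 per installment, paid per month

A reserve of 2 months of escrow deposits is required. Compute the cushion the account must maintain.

$3,852.16

Windstorm insurance = $3,046.32
County property tax = $2,952.96 × 4 = $11,811.84
Condo association dues = $1,219.74 × 4 = $4,878.96
Flood insurance = $2,430.00
FHA mortgage insurance premium = $78.82 × 12 = $945.84
Total annual escrow = $3,046.32 + $11,811.84 + $4,878.96 + $2,430.00 + $945.84 = $23,112.96
Monthly = $23,112.96 ÷ 12 = $1,926.08
Required cushion = 2 × $1,926.08 = $3,852.16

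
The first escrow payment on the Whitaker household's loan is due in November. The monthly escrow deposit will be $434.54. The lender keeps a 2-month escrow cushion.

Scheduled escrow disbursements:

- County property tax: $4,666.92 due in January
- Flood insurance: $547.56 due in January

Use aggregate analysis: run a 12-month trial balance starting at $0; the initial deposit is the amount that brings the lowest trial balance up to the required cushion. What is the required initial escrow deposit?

$4,779.94

Cushion = 2 × $434.54 = $869.08
Trial balance (start $0, +$434.54 each month, − disbursements):
  Nov: +$434.54 → $434.54
  Dec: +$434.54 → $869.08
  Jan: +$434.54 − $5,214.48 → -$3,910.86
  Feb: +$434.54 → -$3,476.32
  Mar: +$434.54 → -$3,041.78
  Apr: +$434.54 → -$2,607.24
  May: +$434.54 → -$2,172.70
  Jun: +$434.54 → -$1,738.16
  Jul: +$434.54 → -$1,303.62
  Aug: +$434.54 → -$869.08
  Sep: +$434.54 → -$434.54
  Oct: +$434.54 → $0.00
Lowest trial balance = -$3,910.86 (Jan)
Initial deposit = cushion − low point = $869.08 − (-$3,910.86) = $4,779.94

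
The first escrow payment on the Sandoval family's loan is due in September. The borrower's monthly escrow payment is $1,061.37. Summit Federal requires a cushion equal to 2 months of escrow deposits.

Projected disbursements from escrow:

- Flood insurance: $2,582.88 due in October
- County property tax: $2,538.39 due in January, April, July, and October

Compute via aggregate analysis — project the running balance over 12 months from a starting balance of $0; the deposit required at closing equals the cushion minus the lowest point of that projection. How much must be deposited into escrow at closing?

$5,121.27

Cushion = 2 × $1,061.37 = $2,122.74
Trial balance (start $0, +$1,061.37 each month, − disbursements):
  Sep: +$1,061.37 → $1,061.37
  Oct: +$1,061.37 − $5,121.27 → -$2,998.53
  Nov: +$1,061.37 → -$1,937.16
  Dec: +$1,061.37 → -$875.79
  Jan: +$1,061.37 − $2,538.39 → -$2,352.81
  Feb: +$1,061.37 → -$1,291.44
  Mar: +$1,061.37 → -$230.07
  Apr: +$1,061.37 − $2,538.39 → -$1,707.09
  May: +$1,061.37 → -$645.72
  Jun: +$1,061.37 → $415.65
  Jul: +$1,061.37 − $2,538.39 → -$1,061.37
  Aug: +$1,061.37 → $0.00
Lowest trial balance = -$2,998.53 (Oct)
Initial deposit = cushion − low point = $2,122.74 − (-$2,998.53) = $5,121.27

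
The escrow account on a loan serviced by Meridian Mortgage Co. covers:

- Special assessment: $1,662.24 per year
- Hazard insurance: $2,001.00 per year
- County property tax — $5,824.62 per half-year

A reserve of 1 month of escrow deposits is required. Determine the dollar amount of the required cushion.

Special assessment: $1,662.24/yr
Hazard insurance: $2,001.00/yr
County property tax: $5,824.62 × 2 = $11,649.24/yr
Total per year = $1,662.24 + $2,001.00 + $11,649.24 = $15,312.48
Monthly = $15,312.48 ÷ 12 = $1,276.04
Required cushion = 1 × $1,276.04 = $1,276.04

$1,276.04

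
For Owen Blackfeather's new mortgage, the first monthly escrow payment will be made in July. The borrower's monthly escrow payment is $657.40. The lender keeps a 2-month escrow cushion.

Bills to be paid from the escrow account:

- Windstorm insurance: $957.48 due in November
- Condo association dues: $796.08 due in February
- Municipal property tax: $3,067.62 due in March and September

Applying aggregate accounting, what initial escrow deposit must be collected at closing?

Cushion = 2 × $657.40 = $1,314.80
Trial balance (start $0, +$657.40 each month, − disbursements):
  Jul: +$657.40 → $657.40
  Aug: +$657.40 → $1,314.80
  Sep: +$657.40 − $3,067.62 → -$1,095.42
  Oct: +$657.40 → -$438.02
  Nov: +$657.40 − $957.48 → -$738.10
  Dec: +$657.40 → -$80.70
  Jan: +$657.40 → $576.70
  Feb: +$657.40 − $796.08 → $438.02
  Mar: +$657.40 − $3,067.62 → -$1,972.20
  Apr: +$657.40 → -$1,314.80
  May: +$657.40 → -$657.40
  Jun: +$657.40 → $0.00
Lowest trial balance = -$1,972.20 (Mar)
Initial deposit = cushion − low point = $1,314.80 − (-$1,972.20) = $3,287.00

$3,287.00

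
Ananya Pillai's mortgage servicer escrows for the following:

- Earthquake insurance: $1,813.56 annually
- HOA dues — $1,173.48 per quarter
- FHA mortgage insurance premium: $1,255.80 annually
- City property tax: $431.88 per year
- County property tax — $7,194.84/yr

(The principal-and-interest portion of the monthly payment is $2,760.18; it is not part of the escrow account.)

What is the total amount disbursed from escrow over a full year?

$15,390.00

Earthquake insurance — $1,813.56/yr
HOA dues — $1,173.48 × 4 = $4,693.92/yr
FHA mortgage insurance premium — $1,255.80/yr
City property tax — $431.88/yr
County property tax — $7,194.84/yr
Annual escrow total = $15,390.00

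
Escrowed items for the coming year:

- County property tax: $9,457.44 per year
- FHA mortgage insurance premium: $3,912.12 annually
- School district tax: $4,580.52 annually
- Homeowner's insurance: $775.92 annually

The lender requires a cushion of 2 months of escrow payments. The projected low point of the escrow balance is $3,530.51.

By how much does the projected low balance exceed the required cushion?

County property tax = $9,457.44 annually
FHA mortgage insurance premium = $3,912.12 annually
School district tax = $4,580.52 annually
Homeowner's insurance = $775.92 annually
Total annual escrow = $9,457.44 + $3,912.12 + $4,580.52 + $775.92 = $18,726.00
Monthly = $18,726.00 ÷ 12 = $1,560.50
Required cushion = 2 × $1,560.50 = $3,121.00
Surplus = $3,530.51 − $3,121.00 = $409.51

$409.51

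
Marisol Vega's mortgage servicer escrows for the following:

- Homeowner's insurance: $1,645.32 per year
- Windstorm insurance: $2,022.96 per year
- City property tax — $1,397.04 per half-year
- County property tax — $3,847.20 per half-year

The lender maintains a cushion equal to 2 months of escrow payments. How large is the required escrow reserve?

$2,359.46

Homeowner's insurance = $1,645.32 per year
Windstorm insurance = $2,022.96 per year
City property tax = $1,397.04 × 2 = $2,794.08 per year
County property tax = $3,847.20 × 2 = $7,694.40 per year
Annual escrow total = $1,645.32 + $2,022.96 + $2,794.08 + $7,694.40 = $14,156.76
Monthly = $14,156.76 ÷ 12 = $1,179.73
Reserve = 2 × $1,179.73 = $2,359.46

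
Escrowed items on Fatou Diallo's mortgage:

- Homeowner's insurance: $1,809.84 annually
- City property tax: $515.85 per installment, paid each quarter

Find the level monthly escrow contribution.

Homeowner's insurance = $1,809.84
City property tax = $515.85 × 4 = $2,063.40
Combined annual = $1,809.84 + $2,063.40 = $3,873.24
Monthly escrow = $3,873.24 ÷ 12 = $322.77

$322.77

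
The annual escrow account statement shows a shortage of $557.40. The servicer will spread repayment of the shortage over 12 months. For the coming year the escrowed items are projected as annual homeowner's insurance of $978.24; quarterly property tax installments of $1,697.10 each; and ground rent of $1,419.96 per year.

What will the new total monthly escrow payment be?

Homeowner's insurance: $978.24
Property tax: $1,697.10 × 4 = $6,788.40
Ground rent: $1,419.96
Total annual escrow = $9,186.60
Base monthly escrow = $9,186.60 ÷ 12 = $765.55
Monthly shortage recovery: $557.40 ÷ 12 = $46.45
New monthly escrow = $765.55 + $46.45 = $812.00

$812.00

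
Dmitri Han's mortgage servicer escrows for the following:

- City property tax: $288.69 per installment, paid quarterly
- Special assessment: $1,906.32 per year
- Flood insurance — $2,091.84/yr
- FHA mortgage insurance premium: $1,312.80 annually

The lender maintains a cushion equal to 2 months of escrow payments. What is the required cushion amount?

City property tax = $288.69 × 4 = $1,154.76 annually
Special assessment = $1,906.32 annually
Flood insurance = $2,091.84 annually
FHA mortgage insurance premium = $1,312.80 annually
Yearly total = $6,465.72
Per month = $6,465.72 / 12 = $538.81
Reserve = 2 × $538.81 = $1,077.62

$1,077.62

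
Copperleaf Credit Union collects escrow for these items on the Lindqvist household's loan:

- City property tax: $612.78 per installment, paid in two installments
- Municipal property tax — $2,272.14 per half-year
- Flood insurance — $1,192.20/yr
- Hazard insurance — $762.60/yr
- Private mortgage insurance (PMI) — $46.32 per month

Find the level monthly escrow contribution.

$690.04

City property tax = $612.78 × 2 = $1,225.56/yr
Municipal property tax = $2,272.14 × 2 = $4,544.28/yr
Flood insurance = $1,192.20/yr
Hazard insurance = $762.60/yr
Private mortgage insurance (PMI) = $46.32 × 12 = $555.84/yr
Yearly total = $8,280.48
Per month = $8,280.48 ÷ 12 = $690.04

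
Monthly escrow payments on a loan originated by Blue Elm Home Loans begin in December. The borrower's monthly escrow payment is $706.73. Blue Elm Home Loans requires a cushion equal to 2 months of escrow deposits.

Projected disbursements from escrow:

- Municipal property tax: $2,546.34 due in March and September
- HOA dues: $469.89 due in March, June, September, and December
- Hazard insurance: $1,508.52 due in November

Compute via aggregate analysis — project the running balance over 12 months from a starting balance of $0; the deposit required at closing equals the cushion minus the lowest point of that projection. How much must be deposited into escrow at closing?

Cushion = 2 × $706.73 = $1,413.46
Trial balance (start $0, +$706.73 each month, − disbursements):
  Dec: +$706.73 − $469.89 → $236.84
  Jan: +$706.73 → $943.57
  Feb: +$706.73 → $1,650.30
  Mar: +$706.73 − $3,016.23 → -$659.20
  Apr: +$706.73 → $47.53
  May: +$706.73 → $754.26
  Jun: +$706.73 − $469.89 → $991.10
  Jul: +$706.73 → $1,697.83
  Aug: +$706.73 → $2,404.56
  Sep: +$706.73 − $3,016.23 → $95.06
  Oct: +$706.73 → $801.79
  Nov: +$706.73 − $1,508.52 → $0.00
Lowest trial balance = -$659.20 (Mar)
Initial deposit = cushion − low point = $1,413.46 − (-$659.20) = $2,072.66

$2,072.66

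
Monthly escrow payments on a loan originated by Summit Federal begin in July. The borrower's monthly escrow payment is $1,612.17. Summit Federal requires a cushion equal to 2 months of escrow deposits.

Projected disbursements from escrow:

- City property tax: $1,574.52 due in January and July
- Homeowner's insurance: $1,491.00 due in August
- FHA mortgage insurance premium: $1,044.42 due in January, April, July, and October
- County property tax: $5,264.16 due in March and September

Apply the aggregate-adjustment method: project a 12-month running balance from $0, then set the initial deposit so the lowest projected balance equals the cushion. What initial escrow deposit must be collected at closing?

Cushion = 2 × $1,612.17 = $3,224.34
Trial balance (start $0, +$1,612.17 each month, − disbursements):
  Jul: +$1,612.17 − $2,618.94 → -$1,006.77
  Aug: +$1,612.17 − $1,491.00 → -$885.60
  Sep: +$1,612.17 − $5,264.16 → -$4,537.59
  Oct: +$1,612.17 − $1,044.42 → -$3,969.84
  Nov: +$1,612.17 → -$2,357.67
  Dec: +$1,612.17 → -$745.50
  Jan: +$1,612.17 − $2,618.94 → -$1,752.27
  Feb: +$1,612.17 → -$140.10
  Mar: +$1,612.17 − $5,264.16 → -$3,792.09
  Apr: +$1,612.17 − $1,044.42 → -$3,224.34
  May: +$1,612.17 → -$1,612.17
  Jun: +$1,612.17 → $0.00
Lowest trial balance = -$4,537.59 (Sep)
Initial deposit = cushion − low point = $3,224.34 − (-$4,537.59) = $7,761.93

$7,761.93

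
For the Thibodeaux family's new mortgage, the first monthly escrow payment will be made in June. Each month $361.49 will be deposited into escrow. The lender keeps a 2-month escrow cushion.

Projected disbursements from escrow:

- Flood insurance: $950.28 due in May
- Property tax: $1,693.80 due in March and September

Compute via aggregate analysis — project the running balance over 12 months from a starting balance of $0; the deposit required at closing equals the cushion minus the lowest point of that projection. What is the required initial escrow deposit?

Cushion = 2 × $361.49 = $722.98
Trial balance (start $0, +$361.49 each month, − disbursements):
  Jun: +$361.49 → $361.49
  Jul: +$361.49 → $722.98
  Aug: +$361.49 → $1,084.47
  Sep: +$361.49 − $1,693.80 → -$247.84
  Oct: +$361.49 → $113.65
  Nov: +$361.49 → $475.14
  Dec: +$361.49 → $836.63
  Jan: +$361.49 → $1,198.12
  Feb: +$361.49 → $1,559.61
  Mar: +$361.49 − $1,693.80 → $227.30
  Apr: +$361.49 → $588.79
  May: +$361.49 − $950.28 → $0.00
Lowest trial balance = -$247.84 (Sep)
Initial deposit = cushion − low point = $722.98 − (-$247.84) = $970.82

$970.82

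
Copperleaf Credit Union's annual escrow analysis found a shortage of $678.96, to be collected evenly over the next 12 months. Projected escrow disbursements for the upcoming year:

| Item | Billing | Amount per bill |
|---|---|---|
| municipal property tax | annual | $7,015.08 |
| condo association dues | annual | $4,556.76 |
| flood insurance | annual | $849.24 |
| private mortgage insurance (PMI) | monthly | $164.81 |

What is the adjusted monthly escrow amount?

$1,256.48

Municipal property tax: $7,015.08
Condo association dues: $4,556.76
Flood insurance: $849.24
Private mortgage insurance (PMI): $164.81 × 12 = $1,977.72
Total annual escrow = $7,015.08 + $4,556.76 + $849.24 + $1,977.72 = $14,398.80
Per month = $14,398.80 / 12 = $1,199.90
Shortage per month = $678.96 ÷ 12 = $56.58
New monthly escrow = $1,199.90 + $56.58 = $1,256.48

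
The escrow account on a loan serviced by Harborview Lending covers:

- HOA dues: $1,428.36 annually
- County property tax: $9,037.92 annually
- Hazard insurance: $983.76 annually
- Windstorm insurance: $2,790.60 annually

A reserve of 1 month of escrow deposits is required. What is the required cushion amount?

HOA dues: $1,428.36 per year
County property tax: $9,037.92 per year
Hazard insurance: $983.76 per year
Windstorm insurance: $2,790.60 per year
Annual escrow total = $1,428.36 + $9,037.92 + $983.76 + $2,790.60 = $14,240.64
Monthly escrow = $14,240.64 / 12 = $1,186.72
Reserve = 1 × $1,186.72 = $1,186.72

$1,186.72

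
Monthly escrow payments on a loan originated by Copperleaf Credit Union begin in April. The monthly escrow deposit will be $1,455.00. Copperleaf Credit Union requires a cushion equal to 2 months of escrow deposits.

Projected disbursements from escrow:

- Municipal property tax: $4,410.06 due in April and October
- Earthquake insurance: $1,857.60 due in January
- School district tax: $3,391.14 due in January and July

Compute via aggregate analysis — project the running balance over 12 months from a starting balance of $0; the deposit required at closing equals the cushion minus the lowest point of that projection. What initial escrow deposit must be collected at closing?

$5,865.06

Cushion = 2 × $1,455.00 = $2,910.00
Trial balance (start $0, +$1,455.00 each month, − disbursements):
  Apr: +$1,455.00 − $4,410.06 → -$2,955.06
  May: +$1,455.00 → -$1,500.06
  Jun: +$1,455.00 → -$45.06
  Jul: +$1,455.00 − $3,391.14 → -$1,981.20
  Aug: +$1,455.00 → -$526.20
  Sep: +$1,455.00 → $928.80
  Oct: +$1,455.00 − $4,410.06 → -$2,026.26
  Nov: +$1,455.00 → -$571.26
  Dec: +$1,455.00 → $883.74
  Jan: +$1,455.00 − $5,248.74 → -$2,910.00
  Feb: +$1,455.00 → -$1,455.00
  Mar: +$1,455.00 → $0.00
Lowest trial balance = -$2,955.06 (Apr)
Initial deposit = cushion − low point = $2,910.00 − (-$2,955.06) = $5,865.06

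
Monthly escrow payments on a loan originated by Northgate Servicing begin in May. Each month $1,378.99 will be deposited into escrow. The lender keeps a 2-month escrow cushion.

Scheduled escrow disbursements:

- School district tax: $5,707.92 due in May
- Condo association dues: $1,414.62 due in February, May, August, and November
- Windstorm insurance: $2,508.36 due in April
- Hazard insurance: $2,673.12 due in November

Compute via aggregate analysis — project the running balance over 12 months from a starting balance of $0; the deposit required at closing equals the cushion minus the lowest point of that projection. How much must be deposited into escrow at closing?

$8,501.53

Cushion = 2 × $1,378.99 = $2,757.98
Trial balance (start $0, +$1,378.99 each month, − disbursements):
  May: +$1,378.99 − $7,122.54 → -$5,743.55
  Jun: +$1,378.99 → -$4,364.56
  Jul: +$1,378.99 → -$2,985.57
  Aug: +$1,378.99 − $1,414.62 → -$3,021.20
  Sep: +$1,378.99 → -$1,642.21
  Oct: +$1,378.99 → -$263.22
  Nov: +$1,378.99 − $4,087.74 → -$2,971.97
  Dec: +$1,378.99 → -$1,592.98
  Jan: +$1,378.99 → -$213.99
  Feb: +$1,378.99 − $1,414.62 → -$249.62
  Mar: +$1,378.99 → $1,129.37
  Apr: +$1,378.99 − $2,508.36 → $0.00
Lowest trial balance = -$5,743.55 (May)
Initial deposit = cushion − low point = $2,757.98 − (-$5,743.55) = $8,501.53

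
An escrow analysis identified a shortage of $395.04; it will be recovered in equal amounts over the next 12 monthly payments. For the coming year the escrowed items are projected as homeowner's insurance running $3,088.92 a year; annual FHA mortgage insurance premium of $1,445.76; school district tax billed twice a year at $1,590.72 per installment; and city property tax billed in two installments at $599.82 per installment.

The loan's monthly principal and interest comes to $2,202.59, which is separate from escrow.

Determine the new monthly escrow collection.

Homeowner's insurance = $3,088.92 annually
FHA mortgage insurance premium = $1,445.76 annually
School district tax = $1,590.72 × 2 = $3,181.44 annually
City property tax = $599.82 × 2 = $1,199.64 annually
Annual escrow total = $3,088.92 + $1,445.76 + $3,181.44 + $1,199.64 = $8,915.76
Per month = $8,915.76 ÷ 12 = $742.98
Shortage per month = $395.04 / 12 = $32.92
Adjusted monthly = $742.98 + $32.92 = $775.90

$775.90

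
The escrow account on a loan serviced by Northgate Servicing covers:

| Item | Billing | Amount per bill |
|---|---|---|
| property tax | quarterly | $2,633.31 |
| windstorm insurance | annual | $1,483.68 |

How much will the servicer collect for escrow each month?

Property tax = $2,633.31 × 4 = $10,533.24
Windstorm insurance = $1,483.68
Total annual escrow = $10,533.24 + $1,483.68 = $12,016.92
Base monthly escrow = $12,016.92 / 12 = $1,001.41

$1,001.41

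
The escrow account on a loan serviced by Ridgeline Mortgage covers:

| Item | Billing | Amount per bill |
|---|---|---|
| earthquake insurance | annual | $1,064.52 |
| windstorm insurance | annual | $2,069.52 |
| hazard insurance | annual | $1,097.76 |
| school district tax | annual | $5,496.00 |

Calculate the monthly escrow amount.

$810.65

Earthquake insurance: $1,064.52
Windstorm insurance: $2,069.52
Hazard insurance: $1,097.76
School district tax: $5,496.00
Combined annual = $1,064.52 + $2,069.52 + $1,097.76 + $5,496.00 = $9,727.80
Monthly escrow = $9,727.80 ÷ 12 = $810.65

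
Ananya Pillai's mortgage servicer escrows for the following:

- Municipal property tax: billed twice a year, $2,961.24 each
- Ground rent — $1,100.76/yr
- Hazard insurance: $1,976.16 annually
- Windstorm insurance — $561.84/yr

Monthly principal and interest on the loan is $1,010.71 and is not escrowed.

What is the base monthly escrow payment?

$796.77

Municipal property tax: $2,961.24 × 2 = $5,922.48 per year
Ground rent: $1,100.76 per year
Hazard insurance: $1,976.16 per year
Windstorm insurance: $561.84 per year
Yearly total = $5,922.48 + $1,100.76 + $1,976.16 + $561.84 = $9,561.24
Monthly escrow = $9,561.24 ÷ 12 = $796.77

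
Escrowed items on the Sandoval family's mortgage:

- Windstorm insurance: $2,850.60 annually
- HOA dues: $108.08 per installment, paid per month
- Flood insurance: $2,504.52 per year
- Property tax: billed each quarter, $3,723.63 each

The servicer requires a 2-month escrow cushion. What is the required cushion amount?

Windstorm insurance — $2,850.60/yr
HOA dues — $108.08 × 12 = $1,296.96/yr
Flood insurance — $2,504.52/yr
Property tax — $3,723.63 × 4 = $14,894.52/yr
Total per year = $2,850.60 + $1,296.96 + $2,504.52 + $14,894.52 = $21,546.60
Per month = $21,546.60 / 12 = $1,795.55
Cushion = 2 × $1,795.55 = $3,591.10

$3,591.10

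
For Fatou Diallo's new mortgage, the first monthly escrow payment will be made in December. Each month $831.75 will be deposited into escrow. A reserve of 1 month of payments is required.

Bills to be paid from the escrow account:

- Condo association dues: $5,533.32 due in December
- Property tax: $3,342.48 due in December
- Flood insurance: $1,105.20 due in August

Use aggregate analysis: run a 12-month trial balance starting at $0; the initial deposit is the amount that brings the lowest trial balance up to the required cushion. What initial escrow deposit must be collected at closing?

$8,875.80

Cushion = 1 × $831.75 = $831.75
Trial balance (start $0, +$831.75 each month, − disbursements):
  Dec: +$831.75 − $8,875.80 → -$8,044.05
  Jan: +$831.75 → -$7,212.30
  Feb: +$831.75 → -$6,380.55
  Mar: +$831.75 → -$5,548.80
  Apr: +$831.75 → -$4,717.05
  May: +$831.75 → -$3,885.30
  Jun: +$831.75 → -$3,053.55
  Jul: +$831.75 → -$2,221.80
  Aug: +$831.75 − $1,105.20 → -$2,495.25
  Sep: +$831.75 → -$1,663.50
  Oct: +$831.75 → -$831.75
  Nov: +$831.75 → $0.00
Lowest trial balance = -$8,044.05 (Dec)
Initial deposit = cushion − low point = $831.75 − (-$8,044.05) = $8,875.80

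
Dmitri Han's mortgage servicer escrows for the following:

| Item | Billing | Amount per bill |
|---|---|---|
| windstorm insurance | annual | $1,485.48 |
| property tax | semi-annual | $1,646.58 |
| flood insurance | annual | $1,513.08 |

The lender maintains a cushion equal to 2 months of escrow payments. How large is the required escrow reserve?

Windstorm insurance: $1,485.48/yr
Property tax: $1,646.58 × 2 = $3,293.16/yr
Flood insurance: $1,513.08/yr
Annual escrow total = $1,485.48 + $3,293.16 + $1,513.08 = $6,291.72
Per month = $6,291.72 ÷ 12 = $524.31
Required cushion = 2 × $524.31 = $1,048.62

$1,048.62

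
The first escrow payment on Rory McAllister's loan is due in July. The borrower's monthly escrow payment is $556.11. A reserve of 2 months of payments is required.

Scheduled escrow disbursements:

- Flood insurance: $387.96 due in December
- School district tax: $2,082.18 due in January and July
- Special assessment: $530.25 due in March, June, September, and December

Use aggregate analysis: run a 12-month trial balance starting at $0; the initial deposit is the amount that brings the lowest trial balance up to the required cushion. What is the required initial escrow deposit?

Cushion = 2 × $556.11 = $1,112.22
Trial balance (start $0, +$556.11 each month, − disbursements):
  Jul: +$556.11 − $2,082.18 → -$1,526.07
  Aug: +$556.11 → -$969.96
  Sep: +$556.11 − $530.25 → -$944.10
  Oct: +$556.11 → -$387.99
  Nov: +$556.11 → $168.12
  Dec: +$556.11 − $918.21 → -$193.98
  Jan: +$556.11 − $2,082.18 → -$1,720.05
  Feb: +$556.11 → -$1,163.94
  Mar: +$556.11 − $530.25 → -$1,138.08
  Apr: +$556.11 → -$581.97
  May: +$556.11 → -$25.86
  Jun: +$556.11 − $530.25 → $0.00
Lowest trial balance = -$1,720.05 (Jan)
Initial deposit = cushion − low point = $1,112.22 − (-$1,720.05) = $2,832.27

$2,832.27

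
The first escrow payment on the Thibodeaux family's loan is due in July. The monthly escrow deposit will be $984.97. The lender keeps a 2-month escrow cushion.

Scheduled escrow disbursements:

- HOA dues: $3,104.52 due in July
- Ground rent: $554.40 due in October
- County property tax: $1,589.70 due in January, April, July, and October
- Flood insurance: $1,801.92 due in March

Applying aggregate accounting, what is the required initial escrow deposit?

Cushion = 2 × $984.97 = $1,969.94
Trial balance (start $0, +$984.97 each month, − disbursements):
  Jul: +$984.97 − $4,694.22 → -$3,709.25
  Aug: +$984.97 → -$2,724.28
  Sep: +$984.97 → -$1,739.31
  Oct: +$984.97 − $2,144.10 → -$2,898.44
  Nov: +$984.97 → -$1,913.47
  Dec: +$984.97 → -$928.50
  Jan: +$984.97 − $1,589.70 → -$1,533.23
  Feb: +$984.97 → -$548.26
  Mar: +$984.97 − $1,801.92 → -$1,365.21
  Apr: +$984.97 − $1,589.70 → -$1,969.94
  May: +$984.97 → -$984.97
  Jun: +$984.97 → $0.00
Lowest trial balance = -$3,709.25 (Jul)
Initial deposit = cushion − low point = $1,969.94 − (-$3,709.25) = $5,679.19

$5,679.19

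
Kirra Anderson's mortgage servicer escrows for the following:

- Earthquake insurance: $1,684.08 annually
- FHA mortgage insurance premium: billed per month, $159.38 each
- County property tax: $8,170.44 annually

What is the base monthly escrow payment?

$980.59

Earthquake insurance — $1,684.08/yr
FHA mortgage insurance premium — $159.38 × 12 = $1,912.56/yr
County property tax — $8,170.44/yr
Yearly total = $1,684.08 + $1,912.56 + $8,170.44 = $11,767.08
Per month = $11,767.08 ÷ 12 = $980.59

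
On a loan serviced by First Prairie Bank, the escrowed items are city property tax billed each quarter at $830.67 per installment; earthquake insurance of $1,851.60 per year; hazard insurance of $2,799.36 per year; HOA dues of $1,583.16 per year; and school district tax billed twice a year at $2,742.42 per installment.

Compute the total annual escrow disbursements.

City property tax — $830.67 × 4 = $3,322.68
Earthquake insurance — $1,851.60
Hazard insurance — $2,799.36
HOA dues — $1,583.16
School district tax — $2,742.42 × 2 = $5,484.84
Yearly total = $3,322.68 + $1,851.60 + $2,799.36 + $1,583.16 + $5,484.84 = $15,041.64

$15,041.64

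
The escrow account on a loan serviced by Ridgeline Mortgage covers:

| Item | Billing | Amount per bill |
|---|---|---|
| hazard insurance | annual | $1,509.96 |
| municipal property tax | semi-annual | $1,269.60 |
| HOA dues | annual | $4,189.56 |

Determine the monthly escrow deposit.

Hazard insurance — $1,509.96 annually
Municipal property tax — $1,269.60 × 2 = $2,539.20 annually
HOA dues — $4,189.56 annually
Total per year = $1,509.96 + $2,539.20 + $4,189.56 = $8,238.72
Base monthly escrow = $8,238.72 / 12 = $686.56

$686.56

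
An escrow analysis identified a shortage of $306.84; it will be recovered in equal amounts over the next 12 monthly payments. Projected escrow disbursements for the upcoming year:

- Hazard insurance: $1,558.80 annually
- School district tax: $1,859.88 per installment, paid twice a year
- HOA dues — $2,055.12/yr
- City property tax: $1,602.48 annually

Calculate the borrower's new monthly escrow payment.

$770.25

Hazard insurance: $1,558.80 annually
School district tax: $1,859.88 × 2 = $3,719.76 annually
HOA dues: $2,055.12 annually
City property tax: $1,602.48 annually
Total annual escrow = $1,558.80 + $3,719.76 + $2,055.12 + $1,602.48 = $8,936.16
Monthly escrow = $8,936.16 / 12 = $744.68
Shortage spread = $306.84 / 12 = $25.57/mo
Adjusted monthly = $744.68 + $25.57 = $770.25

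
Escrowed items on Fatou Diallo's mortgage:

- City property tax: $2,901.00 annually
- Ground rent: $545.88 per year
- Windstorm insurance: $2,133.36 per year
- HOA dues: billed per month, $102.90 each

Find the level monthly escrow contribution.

City property tax — $2,901.00 per year
Ground rent — $545.88 per year
Windstorm insurance — $2,133.36 per year
HOA dues — $102.90 × 12 = $1,234.80 per year
Annual escrow total = $2,901.00 + $545.88 + $2,133.36 + $1,234.80 = $6,815.04
Monthly = $6,815.04 / 12 = $567.92

$567.92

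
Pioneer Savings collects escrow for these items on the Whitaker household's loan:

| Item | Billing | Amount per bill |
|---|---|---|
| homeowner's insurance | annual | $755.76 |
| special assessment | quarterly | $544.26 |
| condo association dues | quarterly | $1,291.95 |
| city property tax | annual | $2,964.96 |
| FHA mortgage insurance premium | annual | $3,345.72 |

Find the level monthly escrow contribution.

Homeowner's insurance = $755.76/yr
Special assessment = $544.26 × 4 = $2,177.04/yr
Condo association dues = $1,291.95 × 4 = $5,167.80/yr
City property tax = $2,964.96/yr
FHA mortgage insurance premium = $3,345.72/yr
Yearly total = $14,411.28
Base monthly escrow = $14,411.28 / 12 = $1,200.94

$1,200.94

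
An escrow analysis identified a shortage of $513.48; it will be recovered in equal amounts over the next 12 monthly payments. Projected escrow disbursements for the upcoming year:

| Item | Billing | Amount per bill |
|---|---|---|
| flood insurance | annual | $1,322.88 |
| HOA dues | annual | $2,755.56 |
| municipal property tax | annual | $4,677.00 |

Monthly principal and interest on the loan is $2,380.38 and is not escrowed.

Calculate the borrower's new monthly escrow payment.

$772.41

Flood insurance — $1,322.88 per year
HOA dues — $2,755.56 per year
Municipal property tax — $4,677.00 per year
Yearly total = $1,322.88 + $2,755.56 + $4,677.00 = $8,755.44
Monthly escrow = $8,755.44 / 12 = $729.62
Monthly shortage recovery: $513.48 / 12 = $42.79
New monthly escrow = $729.62 + $42.79 = $772.41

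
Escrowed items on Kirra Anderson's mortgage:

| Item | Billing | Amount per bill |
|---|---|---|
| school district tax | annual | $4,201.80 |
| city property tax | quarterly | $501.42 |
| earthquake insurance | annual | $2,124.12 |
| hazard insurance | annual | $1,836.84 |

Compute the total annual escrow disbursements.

School district tax — $4,201.80/yr
City property tax — $501.42 × 4 = $2,005.68/yr
Earthquake insurance — $2,124.12/yr
Hazard insurance — $1,836.84/yr
Combined annual = $10,168.44

$10,168.44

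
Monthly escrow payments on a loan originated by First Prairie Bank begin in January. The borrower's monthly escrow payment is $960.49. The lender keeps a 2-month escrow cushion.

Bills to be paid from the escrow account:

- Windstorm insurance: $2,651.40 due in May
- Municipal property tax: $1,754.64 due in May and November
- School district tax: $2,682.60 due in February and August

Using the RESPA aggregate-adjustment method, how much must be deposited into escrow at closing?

$4,207.17

Cushion = 2 × $960.49 = $1,920.98
Trial balance (start $0, +$960.49 each month, − disbursements):
  Jan: +$960.49 → $960.49
  Feb: +$960.49 − $2,682.60 → -$761.62
  Mar: +$960.49 → $198.87
  Apr: +$960.49 → $1,159.36
  May: +$960.49 − $4,406.04 → -$2,286.19
  Jun: +$960.49 → -$1,325.70
  Jul: +$960.49 → -$365.21
  Aug: +$960.49 − $2,682.60 → -$2,087.32
  Sep: +$960.49 → -$1,126.83
  Oct: +$960.49 → -$166.34
  Nov: +$960.49 − $1,754.64 → -$960.49
  Dec: +$960.49 → $0.00
Lowest trial balance = -$2,286.19 (May)
Initial deposit = cushion − low point = $1,920.98 − (-$2,286.19) = $4,207.17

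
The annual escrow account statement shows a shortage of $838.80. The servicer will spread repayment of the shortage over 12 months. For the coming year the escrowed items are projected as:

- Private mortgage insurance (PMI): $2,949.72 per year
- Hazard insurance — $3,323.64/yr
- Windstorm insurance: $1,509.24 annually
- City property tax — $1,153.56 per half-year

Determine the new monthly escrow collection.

$910.71

Private mortgage insurance (PMI) — $2,949.72 annually
Hazard insurance — $3,323.64 annually
Windstorm insurance — $1,509.24 annually
City property tax — $1,153.56 × 2 = $2,307.12 annually
Yearly total = $10,089.72
Base monthly escrow = $10,089.72 ÷ 12 = $840.81
Shortage per month = $838.80 / 12 = $69.90
Adjusted monthly = $840.81 + $69.90 = $910.71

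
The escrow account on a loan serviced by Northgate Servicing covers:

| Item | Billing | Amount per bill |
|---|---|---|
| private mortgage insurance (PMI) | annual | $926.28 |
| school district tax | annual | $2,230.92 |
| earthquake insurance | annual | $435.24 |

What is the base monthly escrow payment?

Private mortgage insurance (PMI) = $926.28 annually
School district tax = $2,230.92 annually
Earthquake insurance = $435.24 annually
Combined annual = $3,592.44
Base monthly escrow = $3,592.44 / 12 = $299.37

$299.37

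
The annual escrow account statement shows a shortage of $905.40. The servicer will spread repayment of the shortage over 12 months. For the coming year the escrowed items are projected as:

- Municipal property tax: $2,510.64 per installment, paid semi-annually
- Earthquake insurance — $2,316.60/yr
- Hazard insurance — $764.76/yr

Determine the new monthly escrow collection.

Municipal property tax — $2,510.64 × 2 = $5,021.28 per year
Earthquake insurance — $2,316.60 per year
Hazard insurance — $764.76 per year
Annual escrow total = $8,102.64
Monthly escrow = $8,102.64 ÷ 12 = $675.22
Shortage per month = $905.40 ÷ 12 = $75.45
Adjusted monthly = $675.22 + $75.45 = $750.67

$750.67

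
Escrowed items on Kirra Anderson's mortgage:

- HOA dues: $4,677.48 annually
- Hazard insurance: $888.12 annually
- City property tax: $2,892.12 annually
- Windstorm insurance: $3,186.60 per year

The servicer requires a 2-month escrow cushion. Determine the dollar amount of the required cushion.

HOA dues = $4,677.48/yr
Hazard insurance = $888.12/yr
City property tax = $2,892.12/yr
Windstorm insurance = $3,186.60/yr
Total per year = $11,644.32
Monthly = $11,644.32 / 12 = $970.36
Cushion = 2 × $970.36 = $1,940.72

$1,940.72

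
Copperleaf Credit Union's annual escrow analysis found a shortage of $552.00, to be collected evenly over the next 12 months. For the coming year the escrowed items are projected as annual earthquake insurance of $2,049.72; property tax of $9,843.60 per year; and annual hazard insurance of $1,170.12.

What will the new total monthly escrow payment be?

Earthquake insurance — $2,049.72 per year
Property tax — $9,843.60 per year
Hazard insurance — $1,170.12 per year
Total annual escrow = $13,063.44
Per month = $13,063.44 / 12 = $1,088.62
Shortage per month = $552.00 / 12 = $46.00
New monthly escrow = $1,088.62 + $46.00 = $1,134.62

$1,134.62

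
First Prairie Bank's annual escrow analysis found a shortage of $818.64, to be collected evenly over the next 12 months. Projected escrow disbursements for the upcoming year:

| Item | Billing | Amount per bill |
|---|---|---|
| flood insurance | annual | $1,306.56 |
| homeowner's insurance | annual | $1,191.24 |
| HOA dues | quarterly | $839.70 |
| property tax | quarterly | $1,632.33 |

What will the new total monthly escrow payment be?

Flood insurance: $1,306.56/yr
Homeowner's insurance: $1,191.24/yr
HOA dues: $839.70 × 4 = $3,358.80/yr
Property tax: $1,632.33 × 4 = $6,529.32/yr
Yearly total = $12,385.92
Per month = $12,385.92 / 12 = $1,032.16
Shortage spread = $818.64 / 12 = $68.22/mo
New monthly escrow = $1,032.16 + $68.22 = $1,100.38

$1,100.38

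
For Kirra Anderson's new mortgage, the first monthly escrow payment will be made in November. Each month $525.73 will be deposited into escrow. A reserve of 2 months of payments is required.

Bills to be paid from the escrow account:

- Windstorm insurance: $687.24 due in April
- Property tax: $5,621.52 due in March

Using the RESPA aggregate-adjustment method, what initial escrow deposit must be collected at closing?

$4,205.84

Cushion = 2 × $525.73 = $1,051.46
Trial balance (start $0, +$525.73 each month, − disbursements):
  Nov: +$525.73 → $525.73
  Dec: +$525.73 → $1,051.46
  Jan: +$525.73 → $1,577.19
  Feb: +$525.73 → $2,102.92
  Mar: +$525.73 − $5,621.52 → -$2,992.87
  Apr: +$525.73 − $687.24 → -$3,154.38
  May: +$525.73 → -$2,628.65
  Jun: +$525.73 → -$2,102.92
  Jul: +$525.73 → -$1,577.19
  Aug: +$525.73 → -$1,051.46
  Sep: +$525.73 → -$525.73
  Oct: +$525.73 → $0.00
Lowest trial balance = -$3,154.38 (Apr)
Initial deposit = cushion − low point = $1,051.46 − (-$3,154.38) = $4,205.84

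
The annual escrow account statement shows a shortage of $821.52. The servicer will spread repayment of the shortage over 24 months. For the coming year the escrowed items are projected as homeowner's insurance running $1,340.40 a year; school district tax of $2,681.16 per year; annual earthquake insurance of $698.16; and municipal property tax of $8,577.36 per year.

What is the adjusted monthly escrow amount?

Homeowner's insurance: $1,340.40/yr
School district tax: $2,681.16/yr
Earthquake insurance: $698.16/yr
Municipal property tax: $8,577.36/yr
Yearly total = $1,340.40 + $2,681.16 + $698.16 + $8,577.36 = $13,297.08
Monthly = $13,297.08 / 12 = $1,108.09
Monthly shortage recovery: $821.52 / 24 = $34.23
Adjusted monthly = $1,108.09 + $34.23 = $1,142.32

$1,142.32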